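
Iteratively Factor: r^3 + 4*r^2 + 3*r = (r + 1)*(r^2 + 3*r) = r*(r + 1)*(r + 3)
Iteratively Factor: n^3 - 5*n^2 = (n)*(n^2 - 5*n) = n^2*(n - 5)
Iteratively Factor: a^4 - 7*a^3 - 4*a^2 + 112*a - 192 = (a + 4)*(a^3 - 11*a^2 + 40*a - 48) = (a - 3)*(a + 4)*(a^2 - 8*a + 16) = (a - 4)*(a - 3)*(a + 4)*(a - 4)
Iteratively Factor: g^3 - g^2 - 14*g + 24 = (g + 4)*(g^2 - 5*g + 6) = (g - 3)*(g + 4)*(g - 2)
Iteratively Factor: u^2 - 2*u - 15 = (u + 3)*(u - 5)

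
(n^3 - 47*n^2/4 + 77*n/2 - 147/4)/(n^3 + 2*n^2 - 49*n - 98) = (4*n^2 - 19*n + 21)/(4*(n^2 + 9*n + 14))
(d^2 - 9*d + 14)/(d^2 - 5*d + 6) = (d - 7)/(d - 3)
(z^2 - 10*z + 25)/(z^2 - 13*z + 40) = (z - 5)/(z - 8)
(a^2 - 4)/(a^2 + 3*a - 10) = (a + 2)/(a + 5)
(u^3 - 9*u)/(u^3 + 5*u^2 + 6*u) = (u - 3)/(u + 2)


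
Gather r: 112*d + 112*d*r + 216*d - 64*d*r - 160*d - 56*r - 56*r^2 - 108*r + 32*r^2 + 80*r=168*d - 24*r^2 + r*(48*d - 84)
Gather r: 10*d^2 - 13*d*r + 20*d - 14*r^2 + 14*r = 10*d^2 + 20*d - 14*r^2 + r*(14 - 13*d)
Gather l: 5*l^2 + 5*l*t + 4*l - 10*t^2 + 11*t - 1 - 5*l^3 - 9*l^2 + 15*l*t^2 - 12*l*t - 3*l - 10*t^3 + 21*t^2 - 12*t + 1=-5*l^3 - 4*l^2 + l*(15*t^2 - 7*t + 1) - 10*t^3 + 11*t^2 - t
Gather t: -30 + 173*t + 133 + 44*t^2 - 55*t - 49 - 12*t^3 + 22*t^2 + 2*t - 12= -12*t^3 + 66*t^2 + 120*t + 42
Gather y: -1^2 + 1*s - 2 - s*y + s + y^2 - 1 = -s*y + 2*s + y^2 - 4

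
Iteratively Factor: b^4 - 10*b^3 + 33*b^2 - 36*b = (b)*(b^3 - 10*b^2 + 33*b - 36) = b*(b - 3)*(b^2 - 7*b + 12) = b*(b - 4)*(b - 3)*(b - 3)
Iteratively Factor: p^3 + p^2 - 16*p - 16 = (p + 1)*(p^2 - 16) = (p - 4)*(p + 1)*(p + 4)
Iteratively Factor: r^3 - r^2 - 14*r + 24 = (r - 2)*(r^2 + r - 12) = (r - 2)*(r + 4)*(r - 3)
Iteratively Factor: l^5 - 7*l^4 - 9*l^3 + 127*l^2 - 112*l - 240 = (l + 4)*(l^4 - 11*l^3 + 35*l^2 - 13*l - 60) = (l - 4)*(l + 4)*(l^3 - 7*l^2 + 7*l + 15) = (l - 5)*(l - 4)*(l + 4)*(l^2 - 2*l - 3) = (l - 5)*(l - 4)*(l - 3)*(l + 4)*(l + 1)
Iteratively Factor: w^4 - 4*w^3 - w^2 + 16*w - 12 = (w - 3)*(w^3 - w^2 - 4*w + 4) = (w - 3)*(w - 2)*(w^2 + w - 2) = (w - 3)*(w - 2)*(w + 2)*(w - 1)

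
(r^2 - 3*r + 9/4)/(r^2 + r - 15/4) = (2*r - 3)/(2*r + 5)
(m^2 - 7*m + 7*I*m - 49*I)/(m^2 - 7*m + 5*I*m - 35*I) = (m + 7*I)/(m + 5*I)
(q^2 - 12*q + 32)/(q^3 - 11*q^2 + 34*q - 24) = (q - 8)/(q^2 - 7*q + 6)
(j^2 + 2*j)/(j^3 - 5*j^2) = (j + 2)/(j*(j - 5))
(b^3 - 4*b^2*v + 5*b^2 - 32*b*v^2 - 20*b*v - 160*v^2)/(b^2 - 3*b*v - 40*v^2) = (b^2 + 4*b*v + 5*b + 20*v)/(b + 5*v)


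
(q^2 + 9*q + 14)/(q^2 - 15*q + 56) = (q^2 + 9*q + 14)/(q^2 - 15*q + 56)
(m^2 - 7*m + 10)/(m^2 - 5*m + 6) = (m - 5)/(m - 3)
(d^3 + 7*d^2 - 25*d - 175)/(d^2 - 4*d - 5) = (d^2 + 12*d + 35)/(d + 1)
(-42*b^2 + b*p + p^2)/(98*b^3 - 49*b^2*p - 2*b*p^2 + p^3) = (-6*b + p)/(14*b^2 - 9*b*p + p^2)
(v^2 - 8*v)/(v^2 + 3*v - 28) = v*(v - 8)/(v^2 + 3*v - 28)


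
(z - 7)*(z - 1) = z^2 - 8*z + 7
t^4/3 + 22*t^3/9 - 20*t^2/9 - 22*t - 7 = (t/3 + 1)*(t - 3)*(t + 1/3)*(t + 7)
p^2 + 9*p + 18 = (p + 3)*(p + 6)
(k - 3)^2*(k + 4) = k^3 - 2*k^2 - 15*k + 36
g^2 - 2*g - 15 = (g - 5)*(g + 3)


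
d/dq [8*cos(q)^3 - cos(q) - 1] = (1 - 24*cos(q)^2)*sin(q)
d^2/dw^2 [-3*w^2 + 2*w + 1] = -6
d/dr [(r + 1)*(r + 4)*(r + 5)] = 3*r^2 + 20*r + 29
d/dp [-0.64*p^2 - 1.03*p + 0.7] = -1.28*p - 1.03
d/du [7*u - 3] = 7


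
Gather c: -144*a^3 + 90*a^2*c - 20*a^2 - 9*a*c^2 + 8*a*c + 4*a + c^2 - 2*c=-144*a^3 - 20*a^2 + 4*a + c^2*(1 - 9*a) + c*(90*a^2 + 8*a - 2)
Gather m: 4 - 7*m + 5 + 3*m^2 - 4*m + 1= 3*m^2 - 11*m + 10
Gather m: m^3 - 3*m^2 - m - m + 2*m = m^3 - 3*m^2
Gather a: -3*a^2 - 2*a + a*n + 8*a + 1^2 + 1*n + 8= -3*a^2 + a*(n + 6) + n + 9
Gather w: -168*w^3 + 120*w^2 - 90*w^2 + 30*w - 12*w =-168*w^3 + 30*w^2 + 18*w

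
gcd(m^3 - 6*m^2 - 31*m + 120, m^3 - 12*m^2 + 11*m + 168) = m - 8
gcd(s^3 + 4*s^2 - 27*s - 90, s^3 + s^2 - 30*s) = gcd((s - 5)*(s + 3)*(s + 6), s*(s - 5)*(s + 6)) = s^2 + s - 30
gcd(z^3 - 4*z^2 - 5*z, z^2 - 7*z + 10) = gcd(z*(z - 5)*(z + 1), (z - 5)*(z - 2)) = z - 5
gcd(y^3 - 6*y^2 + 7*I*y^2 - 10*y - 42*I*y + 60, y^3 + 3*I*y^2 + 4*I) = y + 2*I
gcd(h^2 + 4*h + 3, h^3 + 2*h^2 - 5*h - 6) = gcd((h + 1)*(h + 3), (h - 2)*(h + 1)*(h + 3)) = h^2 + 4*h + 3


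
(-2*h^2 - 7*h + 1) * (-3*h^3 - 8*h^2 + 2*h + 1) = 6*h^5 + 37*h^4 + 49*h^3 - 24*h^2 - 5*h + 1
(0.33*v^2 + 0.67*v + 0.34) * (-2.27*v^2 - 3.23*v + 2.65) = -0.7491*v^4 - 2.5868*v^3 - 2.0614*v^2 + 0.6773*v + 0.901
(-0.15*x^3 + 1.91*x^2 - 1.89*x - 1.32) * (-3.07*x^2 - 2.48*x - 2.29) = 0.4605*x^5 - 5.4917*x^4 + 1.409*x^3 + 4.3657*x^2 + 7.6017*x + 3.0228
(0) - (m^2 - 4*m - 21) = -m^2 + 4*m + 21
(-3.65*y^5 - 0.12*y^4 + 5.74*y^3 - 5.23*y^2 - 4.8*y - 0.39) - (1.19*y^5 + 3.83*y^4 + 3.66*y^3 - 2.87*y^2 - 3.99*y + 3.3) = -4.84*y^5 - 3.95*y^4 + 2.08*y^3 - 2.36*y^2 - 0.81*y - 3.69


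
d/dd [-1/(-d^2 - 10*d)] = 2*(-d - 5)/(d^2*(d + 10)^2)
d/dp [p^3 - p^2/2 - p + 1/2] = 3*p^2 - p - 1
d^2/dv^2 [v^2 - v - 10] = 2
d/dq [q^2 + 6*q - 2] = 2*q + 6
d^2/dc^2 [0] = 0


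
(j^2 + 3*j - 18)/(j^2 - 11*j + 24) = (j + 6)/(j - 8)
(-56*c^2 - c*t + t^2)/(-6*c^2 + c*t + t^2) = (-56*c^2 - c*t + t^2)/(-6*c^2 + c*t + t^2)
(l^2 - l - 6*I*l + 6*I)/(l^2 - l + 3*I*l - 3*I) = (l - 6*I)/(l + 3*I)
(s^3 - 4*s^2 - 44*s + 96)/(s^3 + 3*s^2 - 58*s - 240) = (s - 2)/(s + 5)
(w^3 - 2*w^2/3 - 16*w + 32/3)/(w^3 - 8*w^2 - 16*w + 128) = (w - 2/3)/(w - 8)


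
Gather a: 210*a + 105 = 210*a + 105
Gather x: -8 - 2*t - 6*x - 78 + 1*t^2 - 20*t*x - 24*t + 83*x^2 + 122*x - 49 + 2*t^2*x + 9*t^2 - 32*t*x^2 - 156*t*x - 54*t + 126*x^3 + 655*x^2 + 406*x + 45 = 10*t^2 - 80*t + 126*x^3 + x^2*(738 - 32*t) + x*(2*t^2 - 176*t + 522) - 90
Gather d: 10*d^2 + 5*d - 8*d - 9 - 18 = 10*d^2 - 3*d - 27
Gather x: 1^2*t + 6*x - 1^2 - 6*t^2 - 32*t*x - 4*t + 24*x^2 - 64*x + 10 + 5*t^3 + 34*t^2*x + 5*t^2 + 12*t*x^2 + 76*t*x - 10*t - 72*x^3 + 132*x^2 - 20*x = 5*t^3 - t^2 - 13*t - 72*x^3 + x^2*(12*t + 156) + x*(34*t^2 + 44*t - 78) + 9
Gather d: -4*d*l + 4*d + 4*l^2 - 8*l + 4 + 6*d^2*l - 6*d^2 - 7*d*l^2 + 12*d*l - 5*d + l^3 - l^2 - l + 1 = d^2*(6*l - 6) + d*(-7*l^2 + 8*l - 1) + l^3 + 3*l^2 - 9*l + 5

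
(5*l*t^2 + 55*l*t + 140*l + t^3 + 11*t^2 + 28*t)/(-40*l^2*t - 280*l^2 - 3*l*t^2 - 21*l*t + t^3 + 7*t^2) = (t + 4)/(-8*l + t)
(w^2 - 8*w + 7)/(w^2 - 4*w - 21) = (w - 1)/(w + 3)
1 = 1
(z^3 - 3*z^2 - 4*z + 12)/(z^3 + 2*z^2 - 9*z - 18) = (z - 2)/(z + 3)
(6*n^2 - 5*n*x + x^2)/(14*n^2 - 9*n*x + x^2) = (-3*n + x)/(-7*n + x)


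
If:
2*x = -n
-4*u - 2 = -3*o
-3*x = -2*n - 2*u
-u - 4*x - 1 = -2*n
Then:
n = 4/23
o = 6/23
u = -7/23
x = -2/23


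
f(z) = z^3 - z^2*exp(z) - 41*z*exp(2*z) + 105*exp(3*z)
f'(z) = -z^2*exp(z) + 3*z^2 - 82*z*exp(2*z) - 2*z*exp(z) + 315*exp(3*z) - 41*exp(2*z)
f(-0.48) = 32.16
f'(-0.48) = 75.15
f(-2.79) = -21.74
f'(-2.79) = 24.00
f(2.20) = 69805.09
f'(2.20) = 213452.89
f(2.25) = 81335.45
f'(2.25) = 248654.11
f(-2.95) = -25.78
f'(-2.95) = 26.56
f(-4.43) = -87.15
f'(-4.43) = 58.79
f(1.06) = 2160.79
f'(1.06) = 6503.02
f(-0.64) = 22.21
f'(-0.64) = 51.06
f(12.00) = 452666279775572653.89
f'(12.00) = 1358010785963761034.02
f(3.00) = 801048.30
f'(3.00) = 2436413.09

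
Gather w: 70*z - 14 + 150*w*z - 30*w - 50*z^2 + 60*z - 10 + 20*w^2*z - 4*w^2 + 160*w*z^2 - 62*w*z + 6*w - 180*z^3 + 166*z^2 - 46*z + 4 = w^2*(20*z - 4) + w*(160*z^2 + 88*z - 24) - 180*z^3 + 116*z^2 + 84*z - 20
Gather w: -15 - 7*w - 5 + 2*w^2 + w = 2*w^2 - 6*w - 20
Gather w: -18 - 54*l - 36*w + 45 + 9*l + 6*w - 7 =-45*l - 30*w + 20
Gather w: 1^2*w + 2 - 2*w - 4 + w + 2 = 0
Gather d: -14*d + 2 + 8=10 - 14*d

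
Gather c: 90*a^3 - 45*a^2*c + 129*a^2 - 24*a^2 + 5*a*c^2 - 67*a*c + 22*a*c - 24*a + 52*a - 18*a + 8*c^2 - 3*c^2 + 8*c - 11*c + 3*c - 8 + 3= 90*a^3 + 105*a^2 + 10*a + c^2*(5*a + 5) + c*(-45*a^2 - 45*a) - 5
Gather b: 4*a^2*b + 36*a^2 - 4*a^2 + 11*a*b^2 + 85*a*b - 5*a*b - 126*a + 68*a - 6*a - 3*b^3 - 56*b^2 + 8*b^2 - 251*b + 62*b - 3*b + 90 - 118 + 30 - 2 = 32*a^2 - 64*a - 3*b^3 + b^2*(11*a - 48) + b*(4*a^2 + 80*a - 192)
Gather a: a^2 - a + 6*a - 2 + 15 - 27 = a^2 + 5*a - 14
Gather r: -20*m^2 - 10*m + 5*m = -20*m^2 - 5*m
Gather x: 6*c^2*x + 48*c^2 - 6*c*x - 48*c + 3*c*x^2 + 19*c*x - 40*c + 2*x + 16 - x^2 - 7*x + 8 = 48*c^2 - 88*c + x^2*(3*c - 1) + x*(6*c^2 + 13*c - 5) + 24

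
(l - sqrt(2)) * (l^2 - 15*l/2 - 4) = l^3 - 15*l^2/2 - sqrt(2)*l^2 - 4*l + 15*sqrt(2)*l/2 + 4*sqrt(2)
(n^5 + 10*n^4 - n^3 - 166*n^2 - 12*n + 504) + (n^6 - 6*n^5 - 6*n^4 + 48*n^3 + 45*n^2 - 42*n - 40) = n^6 - 5*n^5 + 4*n^4 + 47*n^3 - 121*n^2 - 54*n + 464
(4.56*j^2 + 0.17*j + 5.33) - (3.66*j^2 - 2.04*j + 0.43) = 0.899999999999999*j^2 + 2.21*j + 4.9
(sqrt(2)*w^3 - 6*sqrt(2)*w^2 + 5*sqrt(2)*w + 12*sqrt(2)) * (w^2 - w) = sqrt(2)*w^5 - 7*sqrt(2)*w^4 + 11*sqrt(2)*w^3 + 7*sqrt(2)*w^2 - 12*sqrt(2)*w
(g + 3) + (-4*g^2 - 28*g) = -4*g^2 - 27*g + 3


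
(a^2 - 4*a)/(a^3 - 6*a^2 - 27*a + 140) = a/(a^2 - 2*a - 35)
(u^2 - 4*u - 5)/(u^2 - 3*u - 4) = (u - 5)/(u - 4)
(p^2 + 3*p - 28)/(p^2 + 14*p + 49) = (p - 4)/(p + 7)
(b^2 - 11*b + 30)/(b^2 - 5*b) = (b - 6)/b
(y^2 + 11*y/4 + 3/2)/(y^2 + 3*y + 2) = (y + 3/4)/(y + 1)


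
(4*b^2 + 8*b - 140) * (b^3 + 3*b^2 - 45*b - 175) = 4*b^5 + 20*b^4 - 296*b^3 - 1480*b^2 + 4900*b + 24500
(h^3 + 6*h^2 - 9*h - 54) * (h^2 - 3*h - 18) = h^5 + 3*h^4 - 45*h^3 - 135*h^2 + 324*h + 972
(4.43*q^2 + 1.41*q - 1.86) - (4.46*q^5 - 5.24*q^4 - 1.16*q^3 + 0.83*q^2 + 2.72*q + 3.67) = -4.46*q^5 + 5.24*q^4 + 1.16*q^3 + 3.6*q^2 - 1.31*q - 5.53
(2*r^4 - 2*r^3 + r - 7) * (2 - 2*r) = -4*r^5 + 8*r^4 - 4*r^3 - 2*r^2 + 16*r - 14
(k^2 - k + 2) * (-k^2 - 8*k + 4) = -k^4 - 7*k^3 + 10*k^2 - 20*k + 8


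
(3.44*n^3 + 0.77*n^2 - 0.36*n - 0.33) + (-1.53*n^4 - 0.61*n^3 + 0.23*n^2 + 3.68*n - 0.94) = -1.53*n^4 + 2.83*n^3 + 1.0*n^2 + 3.32*n - 1.27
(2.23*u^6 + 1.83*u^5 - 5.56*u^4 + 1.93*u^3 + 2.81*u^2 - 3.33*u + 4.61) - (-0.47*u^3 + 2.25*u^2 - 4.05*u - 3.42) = 2.23*u^6 + 1.83*u^5 - 5.56*u^4 + 2.4*u^3 + 0.56*u^2 + 0.72*u + 8.03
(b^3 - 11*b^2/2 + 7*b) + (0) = b^3 - 11*b^2/2 + 7*b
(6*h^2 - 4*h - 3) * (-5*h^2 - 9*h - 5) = -30*h^4 - 34*h^3 + 21*h^2 + 47*h + 15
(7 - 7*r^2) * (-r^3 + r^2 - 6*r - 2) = 7*r^5 - 7*r^4 + 35*r^3 + 21*r^2 - 42*r - 14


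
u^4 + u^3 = u^3*(u + 1)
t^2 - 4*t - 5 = (t - 5)*(t + 1)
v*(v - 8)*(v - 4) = v^3 - 12*v^2 + 32*v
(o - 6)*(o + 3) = o^2 - 3*o - 18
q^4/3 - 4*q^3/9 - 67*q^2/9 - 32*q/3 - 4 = (q/3 + 1)*(q - 6)*(q + 2/3)*(q + 1)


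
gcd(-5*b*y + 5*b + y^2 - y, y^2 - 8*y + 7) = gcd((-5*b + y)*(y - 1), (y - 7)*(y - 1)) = y - 1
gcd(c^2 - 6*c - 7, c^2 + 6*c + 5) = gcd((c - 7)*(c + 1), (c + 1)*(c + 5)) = c + 1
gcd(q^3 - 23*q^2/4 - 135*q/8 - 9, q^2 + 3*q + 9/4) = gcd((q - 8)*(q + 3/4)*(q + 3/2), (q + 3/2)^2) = q + 3/2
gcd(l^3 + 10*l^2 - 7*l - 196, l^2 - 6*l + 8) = l - 4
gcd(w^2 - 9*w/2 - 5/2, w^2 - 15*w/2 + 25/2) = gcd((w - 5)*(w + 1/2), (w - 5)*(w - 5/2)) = w - 5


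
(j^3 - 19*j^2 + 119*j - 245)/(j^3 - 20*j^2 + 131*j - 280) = (j - 7)/(j - 8)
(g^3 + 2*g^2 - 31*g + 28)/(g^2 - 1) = (g^2 + 3*g - 28)/(g + 1)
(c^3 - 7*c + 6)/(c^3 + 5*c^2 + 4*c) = (c^3 - 7*c + 6)/(c*(c^2 + 5*c + 4))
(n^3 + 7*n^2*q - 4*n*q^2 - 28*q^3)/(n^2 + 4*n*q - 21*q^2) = (-n^2 + 4*q^2)/(-n + 3*q)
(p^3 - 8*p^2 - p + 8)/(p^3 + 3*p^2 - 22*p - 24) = (p^2 - 9*p + 8)/(p^2 + 2*p - 24)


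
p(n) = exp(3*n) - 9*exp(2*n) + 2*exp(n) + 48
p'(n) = 3*exp(3*n) - 18*exp(2*n) + 2*exp(n)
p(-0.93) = 47.45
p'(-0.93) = -1.83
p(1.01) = 6.34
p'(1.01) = -68.11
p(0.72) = 22.79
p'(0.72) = -45.85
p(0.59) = 28.19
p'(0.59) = -37.36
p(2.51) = 573.01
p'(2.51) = 2888.52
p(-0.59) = 46.51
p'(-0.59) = -3.91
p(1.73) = -47.60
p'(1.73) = -23.02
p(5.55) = 16426729.55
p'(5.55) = 49874556.13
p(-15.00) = 48.00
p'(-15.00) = 0.00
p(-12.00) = 48.00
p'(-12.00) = 0.00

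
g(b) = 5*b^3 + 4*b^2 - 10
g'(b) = 15*b^2 + 8*b = b*(15*b + 8)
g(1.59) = 20.21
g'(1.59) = 50.64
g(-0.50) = -9.62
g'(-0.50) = -0.25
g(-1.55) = -19.01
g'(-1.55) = 23.64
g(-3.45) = -167.71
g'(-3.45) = 150.94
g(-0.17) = -9.91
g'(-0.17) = -0.93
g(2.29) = 71.02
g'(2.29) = 96.98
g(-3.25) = -139.39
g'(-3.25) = 132.44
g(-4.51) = -387.31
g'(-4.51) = 269.02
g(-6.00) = -946.00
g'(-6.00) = 492.00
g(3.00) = 161.00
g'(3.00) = 159.00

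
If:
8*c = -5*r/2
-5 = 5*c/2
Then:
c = -2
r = 32/5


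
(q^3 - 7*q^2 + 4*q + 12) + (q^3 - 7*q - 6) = 2*q^3 - 7*q^2 - 3*q + 6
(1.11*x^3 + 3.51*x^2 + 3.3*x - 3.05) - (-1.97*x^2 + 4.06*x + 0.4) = 1.11*x^3 + 5.48*x^2 - 0.76*x - 3.45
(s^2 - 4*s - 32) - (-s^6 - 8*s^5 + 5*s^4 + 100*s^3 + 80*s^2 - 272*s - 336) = s^6 + 8*s^5 - 5*s^4 - 100*s^3 - 79*s^2 + 268*s + 304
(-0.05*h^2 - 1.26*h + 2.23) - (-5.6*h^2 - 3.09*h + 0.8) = 5.55*h^2 + 1.83*h + 1.43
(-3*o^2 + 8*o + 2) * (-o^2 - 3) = 3*o^4 - 8*o^3 + 7*o^2 - 24*o - 6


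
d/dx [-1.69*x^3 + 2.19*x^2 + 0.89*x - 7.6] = -5.07*x^2 + 4.38*x + 0.89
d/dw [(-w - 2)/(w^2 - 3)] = (-w^2 + 2*w*(w + 2) + 3)/(w^2 - 3)^2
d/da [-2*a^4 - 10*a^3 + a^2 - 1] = 2*a*(-4*a^2 - 15*a + 1)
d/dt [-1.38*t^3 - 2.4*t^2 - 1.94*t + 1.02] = -4.14*t^2 - 4.8*t - 1.94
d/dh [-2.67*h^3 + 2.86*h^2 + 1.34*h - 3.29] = -8.01*h^2 + 5.72*h + 1.34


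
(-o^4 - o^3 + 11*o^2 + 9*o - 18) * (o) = -o^5 - o^4 + 11*o^3 + 9*o^2 - 18*o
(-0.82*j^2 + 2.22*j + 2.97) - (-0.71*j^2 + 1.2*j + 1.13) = -0.11*j^2 + 1.02*j + 1.84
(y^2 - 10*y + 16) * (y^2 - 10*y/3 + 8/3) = y^4 - 40*y^3/3 + 52*y^2 - 80*y + 128/3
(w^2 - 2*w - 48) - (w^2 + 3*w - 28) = -5*w - 20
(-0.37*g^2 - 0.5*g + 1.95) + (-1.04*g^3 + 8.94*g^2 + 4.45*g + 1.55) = -1.04*g^3 + 8.57*g^2 + 3.95*g + 3.5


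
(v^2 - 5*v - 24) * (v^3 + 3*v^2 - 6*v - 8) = v^5 - 2*v^4 - 45*v^3 - 50*v^2 + 184*v + 192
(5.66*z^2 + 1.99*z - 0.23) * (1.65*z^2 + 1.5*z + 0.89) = 9.339*z^4 + 11.7735*z^3 + 7.6429*z^2 + 1.4261*z - 0.2047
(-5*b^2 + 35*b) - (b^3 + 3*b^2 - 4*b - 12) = -b^3 - 8*b^2 + 39*b + 12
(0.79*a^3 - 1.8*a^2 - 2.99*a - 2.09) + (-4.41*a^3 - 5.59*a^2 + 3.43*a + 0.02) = -3.62*a^3 - 7.39*a^2 + 0.44*a - 2.07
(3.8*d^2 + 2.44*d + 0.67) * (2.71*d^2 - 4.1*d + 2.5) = 10.298*d^4 - 8.9676*d^3 + 1.3117*d^2 + 3.353*d + 1.675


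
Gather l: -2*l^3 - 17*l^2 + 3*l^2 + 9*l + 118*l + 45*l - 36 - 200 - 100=-2*l^3 - 14*l^2 + 172*l - 336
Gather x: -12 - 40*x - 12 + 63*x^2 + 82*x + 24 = 63*x^2 + 42*x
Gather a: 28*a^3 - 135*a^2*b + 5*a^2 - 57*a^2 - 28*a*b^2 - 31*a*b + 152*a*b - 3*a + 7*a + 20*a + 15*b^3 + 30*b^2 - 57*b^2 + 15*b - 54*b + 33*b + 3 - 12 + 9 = 28*a^3 + a^2*(-135*b - 52) + a*(-28*b^2 + 121*b + 24) + 15*b^3 - 27*b^2 - 6*b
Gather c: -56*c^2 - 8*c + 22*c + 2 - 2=-56*c^2 + 14*c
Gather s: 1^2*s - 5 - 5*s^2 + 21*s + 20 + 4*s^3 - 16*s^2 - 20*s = 4*s^3 - 21*s^2 + 2*s + 15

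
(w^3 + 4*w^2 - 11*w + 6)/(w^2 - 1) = (w^2 + 5*w - 6)/(w + 1)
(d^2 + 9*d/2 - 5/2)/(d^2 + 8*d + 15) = (d - 1/2)/(d + 3)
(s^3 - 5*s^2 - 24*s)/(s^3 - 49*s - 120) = s/(s + 5)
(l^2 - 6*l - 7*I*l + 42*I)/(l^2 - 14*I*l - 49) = (l - 6)/(l - 7*I)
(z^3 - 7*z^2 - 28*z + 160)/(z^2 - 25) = (z^2 - 12*z + 32)/(z - 5)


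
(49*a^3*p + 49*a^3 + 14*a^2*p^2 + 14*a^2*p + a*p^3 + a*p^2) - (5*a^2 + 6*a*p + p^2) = 49*a^3*p + 49*a^3 + 14*a^2*p^2 + 14*a^2*p - 5*a^2 + a*p^3 + a*p^2 - 6*a*p - p^2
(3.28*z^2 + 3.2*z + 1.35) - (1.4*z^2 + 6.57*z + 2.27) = 1.88*z^2 - 3.37*z - 0.92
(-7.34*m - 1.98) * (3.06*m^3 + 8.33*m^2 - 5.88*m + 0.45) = -22.4604*m^4 - 67.201*m^3 + 26.6658*m^2 + 8.3394*m - 0.891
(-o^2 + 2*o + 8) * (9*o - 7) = -9*o^3 + 25*o^2 + 58*o - 56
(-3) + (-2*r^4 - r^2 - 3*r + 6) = -2*r^4 - r^2 - 3*r + 3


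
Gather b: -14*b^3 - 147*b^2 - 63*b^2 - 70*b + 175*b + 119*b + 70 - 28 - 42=-14*b^3 - 210*b^2 + 224*b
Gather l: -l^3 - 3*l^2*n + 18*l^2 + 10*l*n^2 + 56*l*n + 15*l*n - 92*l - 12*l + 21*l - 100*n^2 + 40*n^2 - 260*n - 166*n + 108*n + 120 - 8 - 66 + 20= -l^3 + l^2*(18 - 3*n) + l*(10*n^2 + 71*n - 83) - 60*n^2 - 318*n + 66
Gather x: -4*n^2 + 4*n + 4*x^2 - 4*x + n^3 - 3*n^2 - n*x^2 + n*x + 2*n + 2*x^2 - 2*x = n^3 - 7*n^2 + 6*n + x^2*(6 - n) + x*(n - 6)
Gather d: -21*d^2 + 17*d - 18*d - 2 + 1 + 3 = -21*d^2 - d + 2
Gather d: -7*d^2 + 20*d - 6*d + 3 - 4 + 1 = -7*d^2 + 14*d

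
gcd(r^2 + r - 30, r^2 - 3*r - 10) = r - 5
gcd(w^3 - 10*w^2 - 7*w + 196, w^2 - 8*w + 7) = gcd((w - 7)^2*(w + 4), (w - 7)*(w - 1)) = w - 7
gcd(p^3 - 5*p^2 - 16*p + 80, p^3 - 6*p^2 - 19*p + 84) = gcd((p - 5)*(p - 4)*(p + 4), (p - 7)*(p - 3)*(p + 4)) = p + 4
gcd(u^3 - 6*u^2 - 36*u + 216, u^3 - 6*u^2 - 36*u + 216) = u^3 - 6*u^2 - 36*u + 216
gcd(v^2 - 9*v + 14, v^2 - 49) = v - 7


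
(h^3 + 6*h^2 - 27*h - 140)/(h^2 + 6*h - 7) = (h^2 - h - 20)/(h - 1)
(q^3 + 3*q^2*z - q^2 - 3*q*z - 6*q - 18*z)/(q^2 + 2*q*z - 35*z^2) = (q^3 + 3*q^2*z - q^2 - 3*q*z - 6*q - 18*z)/(q^2 + 2*q*z - 35*z^2)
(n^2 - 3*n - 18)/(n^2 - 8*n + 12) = (n + 3)/(n - 2)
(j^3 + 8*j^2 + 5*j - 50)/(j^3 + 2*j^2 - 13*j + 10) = (j + 5)/(j - 1)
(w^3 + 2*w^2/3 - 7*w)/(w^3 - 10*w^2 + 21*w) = (w^2 + 2*w/3 - 7)/(w^2 - 10*w + 21)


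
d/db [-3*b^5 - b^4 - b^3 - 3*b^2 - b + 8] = -15*b^4 - 4*b^3 - 3*b^2 - 6*b - 1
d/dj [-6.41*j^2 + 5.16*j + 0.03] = 5.16 - 12.82*j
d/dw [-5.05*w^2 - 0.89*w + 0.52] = -10.1*w - 0.89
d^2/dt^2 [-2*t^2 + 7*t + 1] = -4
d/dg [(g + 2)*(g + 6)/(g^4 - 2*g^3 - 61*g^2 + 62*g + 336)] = 2*(-g^3 - 7*g^2 + 24*g + 243)/(g^6 - 8*g^5 - 90*g^4 + 760*g^3 + 1465*g^2 - 17808*g + 28224)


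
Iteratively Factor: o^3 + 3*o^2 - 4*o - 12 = (o + 3)*(o^2 - 4) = (o + 2)*(o + 3)*(o - 2)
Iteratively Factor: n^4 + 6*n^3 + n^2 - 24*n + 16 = (n + 4)*(n^3 + 2*n^2 - 7*n + 4) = (n - 1)*(n + 4)*(n^2 + 3*n - 4) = (n - 1)^2*(n + 4)*(n + 4)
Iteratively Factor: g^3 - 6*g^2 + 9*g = (g - 3)*(g^2 - 3*g) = g*(g - 3)*(g - 3)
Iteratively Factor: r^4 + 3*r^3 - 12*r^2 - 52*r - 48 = (r - 4)*(r^3 + 7*r^2 + 16*r + 12) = (r - 4)*(r + 2)*(r^2 + 5*r + 6) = (r - 4)*(r + 2)*(r + 3)*(r + 2)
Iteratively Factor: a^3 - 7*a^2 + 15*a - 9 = (a - 3)*(a^2 - 4*a + 3) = (a - 3)^2*(a - 1)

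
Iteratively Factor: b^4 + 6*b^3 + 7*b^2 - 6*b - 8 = (b + 1)*(b^3 + 5*b^2 + 2*b - 8) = (b - 1)*(b + 1)*(b^2 + 6*b + 8) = (b - 1)*(b + 1)*(b + 2)*(b + 4)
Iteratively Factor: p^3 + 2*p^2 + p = (p + 1)*(p^2 + p) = (p + 1)^2*(p)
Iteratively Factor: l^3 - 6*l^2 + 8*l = (l)*(l^2 - 6*l + 8) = l*(l - 4)*(l - 2)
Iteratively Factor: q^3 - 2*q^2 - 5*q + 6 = (q - 1)*(q^2 - q - 6) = (q - 3)*(q - 1)*(q + 2)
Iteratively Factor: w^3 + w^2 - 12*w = (w - 3)*(w^2 + 4*w) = w*(w - 3)*(w + 4)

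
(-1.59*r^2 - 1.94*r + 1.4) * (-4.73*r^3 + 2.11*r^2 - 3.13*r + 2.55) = 7.5207*r^5 + 5.8213*r^4 - 5.7387*r^3 + 4.9717*r^2 - 9.329*r + 3.57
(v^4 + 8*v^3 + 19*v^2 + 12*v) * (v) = v^5 + 8*v^4 + 19*v^3 + 12*v^2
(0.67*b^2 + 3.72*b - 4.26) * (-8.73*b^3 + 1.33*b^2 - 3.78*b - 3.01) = -5.8491*b^5 - 31.5845*b^4 + 39.6048*b^3 - 21.7441*b^2 + 4.9056*b + 12.8226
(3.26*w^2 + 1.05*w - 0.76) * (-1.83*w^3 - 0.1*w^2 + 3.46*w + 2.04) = -5.9658*w^5 - 2.2475*w^4 + 12.5654*w^3 + 10.3594*w^2 - 0.4876*w - 1.5504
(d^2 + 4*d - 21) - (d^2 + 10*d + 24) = -6*d - 45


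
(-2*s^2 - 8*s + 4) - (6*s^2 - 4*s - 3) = -8*s^2 - 4*s + 7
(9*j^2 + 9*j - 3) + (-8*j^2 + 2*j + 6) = j^2 + 11*j + 3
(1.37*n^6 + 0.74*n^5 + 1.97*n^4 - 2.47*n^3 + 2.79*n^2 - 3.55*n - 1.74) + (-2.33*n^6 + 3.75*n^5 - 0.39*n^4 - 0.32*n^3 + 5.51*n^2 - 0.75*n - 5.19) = -0.96*n^6 + 4.49*n^5 + 1.58*n^4 - 2.79*n^3 + 8.3*n^2 - 4.3*n - 6.93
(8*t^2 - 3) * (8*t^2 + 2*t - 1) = 64*t^4 + 16*t^3 - 32*t^2 - 6*t + 3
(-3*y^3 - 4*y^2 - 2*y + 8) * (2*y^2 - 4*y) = -6*y^5 + 4*y^4 + 12*y^3 + 24*y^2 - 32*y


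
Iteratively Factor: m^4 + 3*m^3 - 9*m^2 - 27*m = (m + 3)*(m^3 - 9*m) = (m - 3)*(m + 3)*(m^2 + 3*m) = (m - 3)*(m + 3)^2*(m)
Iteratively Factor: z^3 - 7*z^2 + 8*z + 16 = (z - 4)*(z^2 - 3*z - 4) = (z - 4)*(z + 1)*(z - 4)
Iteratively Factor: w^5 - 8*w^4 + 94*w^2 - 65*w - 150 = (w - 2)*(w^4 - 6*w^3 - 12*w^2 + 70*w + 75) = (w - 5)*(w - 2)*(w^3 - w^2 - 17*w - 15) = (w - 5)*(w - 2)*(w + 1)*(w^2 - 2*w - 15) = (w - 5)^2*(w - 2)*(w + 1)*(w + 3)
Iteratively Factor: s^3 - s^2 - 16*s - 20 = (s - 5)*(s^2 + 4*s + 4) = (s - 5)*(s + 2)*(s + 2)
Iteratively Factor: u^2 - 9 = (u - 3)*(u + 3)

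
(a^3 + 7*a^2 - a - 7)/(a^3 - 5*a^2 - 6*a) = (a^2 + 6*a - 7)/(a*(a - 6))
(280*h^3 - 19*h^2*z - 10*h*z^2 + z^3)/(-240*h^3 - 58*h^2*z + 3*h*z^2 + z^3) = (-7*h + z)/(6*h + z)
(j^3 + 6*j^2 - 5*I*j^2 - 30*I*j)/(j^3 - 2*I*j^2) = (j^2 + j*(6 - 5*I) - 30*I)/(j*(j - 2*I))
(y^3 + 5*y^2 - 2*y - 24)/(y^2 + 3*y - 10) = (y^2 + 7*y + 12)/(y + 5)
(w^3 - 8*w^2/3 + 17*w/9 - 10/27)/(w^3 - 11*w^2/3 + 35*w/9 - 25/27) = (3*w - 2)/(3*w - 5)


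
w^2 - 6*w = w*(w - 6)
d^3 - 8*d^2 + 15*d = d*(d - 5)*(d - 3)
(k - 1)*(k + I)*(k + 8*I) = k^3 - k^2 + 9*I*k^2 - 8*k - 9*I*k + 8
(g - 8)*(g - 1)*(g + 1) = g^3 - 8*g^2 - g + 8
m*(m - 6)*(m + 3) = m^3 - 3*m^2 - 18*m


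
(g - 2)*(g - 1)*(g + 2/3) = g^3 - 7*g^2/3 + 4/3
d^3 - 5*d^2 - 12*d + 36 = (d - 6)*(d - 2)*(d + 3)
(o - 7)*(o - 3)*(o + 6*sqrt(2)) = o^3 - 10*o^2 + 6*sqrt(2)*o^2 - 60*sqrt(2)*o + 21*o + 126*sqrt(2)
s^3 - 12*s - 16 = (s - 4)*(s + 2)^2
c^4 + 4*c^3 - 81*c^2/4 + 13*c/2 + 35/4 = (c - 5/2)*(c - 1)*(c + 1/2)*(c + 7)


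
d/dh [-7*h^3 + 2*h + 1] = 2 - 21*h^2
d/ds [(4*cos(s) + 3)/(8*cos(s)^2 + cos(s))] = (32*sin(s) + 3*sin(s)/cos(s)^2 + 48*tan(s))/(8*cos(s) + 1)^2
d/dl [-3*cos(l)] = 3*sin(l)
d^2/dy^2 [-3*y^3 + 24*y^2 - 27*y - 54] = 48 - 18*y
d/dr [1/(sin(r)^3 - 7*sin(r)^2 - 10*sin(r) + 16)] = (-3*sin(r)^2 + 14*sin(r) + 10)*cos(r)/(sin(r)^3 - 7*sin(r)^2 - 10*sin(r) + 16)^2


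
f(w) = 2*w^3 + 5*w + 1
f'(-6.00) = 221.00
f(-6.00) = -461.00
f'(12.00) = 869.00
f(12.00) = 3517.00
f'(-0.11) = 5.07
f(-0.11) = 0.45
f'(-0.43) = 6.11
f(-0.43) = -1.31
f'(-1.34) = 15.77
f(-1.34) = -10.51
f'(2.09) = 31.21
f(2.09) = 29.71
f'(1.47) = 17.97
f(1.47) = 14.70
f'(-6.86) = 287.36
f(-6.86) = -678.96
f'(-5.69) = 199.26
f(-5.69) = -395.89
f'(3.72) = 88.03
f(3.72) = 122.56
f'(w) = 6*w^2 + 5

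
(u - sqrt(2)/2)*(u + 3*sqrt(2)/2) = u^2 + sqrt(2)*u - 3/2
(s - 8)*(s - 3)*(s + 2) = s^3 - 9*s^2 + 2*s + 48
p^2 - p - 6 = (p - 3)*(p + 2)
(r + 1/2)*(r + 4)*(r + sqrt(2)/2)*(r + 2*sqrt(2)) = r^4 + 5*sqrt(2)*r^3/2 + 9*r^3/2 + 4*r^2 + 45*sqrt(2)*r^2/4 + 5*sqrt(2)*r + 9*r + 4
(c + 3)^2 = c^2 + 6*c + 9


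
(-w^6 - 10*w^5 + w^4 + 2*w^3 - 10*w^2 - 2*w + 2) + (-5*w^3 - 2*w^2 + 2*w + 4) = -w^6 - 10*w^5 + w^4 - 3*w^3 - 12*w^2 + 6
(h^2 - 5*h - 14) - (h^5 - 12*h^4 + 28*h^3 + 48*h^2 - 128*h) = -h^5 + 12*h^4 - 28*h^3 - 47*h^2 + 123*h - 14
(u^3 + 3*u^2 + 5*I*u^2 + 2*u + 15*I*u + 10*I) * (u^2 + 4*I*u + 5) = u^5 + 3*u^4 + 9*I*u^4 - 13*u^3 + 27*I*u^3 - 45*u^2 + 43*I*u^2 - 30*u + 75*I*u + 50*I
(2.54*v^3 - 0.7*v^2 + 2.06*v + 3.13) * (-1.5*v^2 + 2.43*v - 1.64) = -3.81*v^5 + 7.2222*v^4 - 8.9566*v^3 + 1.4588*v^2 + 4.2275*v - 5.1332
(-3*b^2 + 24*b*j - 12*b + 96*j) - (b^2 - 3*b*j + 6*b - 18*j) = -4*b^2 + 27*b*j - 18*b + 114*j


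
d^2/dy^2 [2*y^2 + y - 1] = 4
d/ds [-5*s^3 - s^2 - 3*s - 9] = -15*s^2 - 2*s - 3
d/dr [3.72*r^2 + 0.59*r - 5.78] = 7.44*r + 0.59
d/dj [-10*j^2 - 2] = -20*j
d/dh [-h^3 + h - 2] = 1 - 3*h^2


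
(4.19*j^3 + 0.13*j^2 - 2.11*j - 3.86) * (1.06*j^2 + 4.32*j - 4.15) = 4.4414*j^5 + 18.2386*j^4 - 19.0635*j^3 - 13.7463*j^2 - 7.9187*j + 16.019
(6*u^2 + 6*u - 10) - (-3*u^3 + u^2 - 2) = 3*u^3 + 5*u^2 + 6*u - 8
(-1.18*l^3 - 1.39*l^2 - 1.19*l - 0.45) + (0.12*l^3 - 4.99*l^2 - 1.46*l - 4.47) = -1.06*l^3 - 6.38*l^2 - 2.65*l - 4.92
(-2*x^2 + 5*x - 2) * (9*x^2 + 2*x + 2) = -18*x^4 + 41*x^3 - 12*x^2 + 6*x - 4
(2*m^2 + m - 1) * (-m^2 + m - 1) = -2*m^4 + m^3 - 2*m + 1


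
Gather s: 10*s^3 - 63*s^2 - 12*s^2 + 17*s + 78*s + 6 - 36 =10*s^3 - 75*s^2 + 95*s - 30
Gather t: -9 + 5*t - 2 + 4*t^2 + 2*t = 4*t^2 + 7*t - 11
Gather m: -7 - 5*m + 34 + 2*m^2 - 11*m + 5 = 2*m^2 - 16*m + 32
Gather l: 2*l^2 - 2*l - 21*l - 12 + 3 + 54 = 2*l^2 - 23*l + 45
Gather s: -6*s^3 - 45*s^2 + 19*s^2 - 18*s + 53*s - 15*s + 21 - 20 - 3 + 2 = -6*s^3 - 26*s^2 + 20*s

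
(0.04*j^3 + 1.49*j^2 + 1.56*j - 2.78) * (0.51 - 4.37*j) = -0.1748*j^4 - 6.4909*j^3 - 6.0573*j^2 + 12.9442*j - 1.4178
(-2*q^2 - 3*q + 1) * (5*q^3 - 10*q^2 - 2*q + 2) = -10*q^5 + 5*q^4 + 39*q^3 - 8*q^2 - 8*q + 2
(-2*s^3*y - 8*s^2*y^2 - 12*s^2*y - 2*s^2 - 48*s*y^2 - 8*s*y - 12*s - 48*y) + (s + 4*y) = -2*s^3*y - 8*s^2*y^2 - 12*s^2*y - 2*s^2 - 48*s*y^2 - 8*s*y - 11*s - 44*y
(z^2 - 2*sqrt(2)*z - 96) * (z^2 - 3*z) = z^4 - 3*z^3 - 2*sqrt(2)*z^3 - 96*z^2 + 6*sqrt(2)*z^2 + 288*z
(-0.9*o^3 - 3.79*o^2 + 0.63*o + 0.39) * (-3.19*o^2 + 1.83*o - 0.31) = 2.871*o^5 + 10.4431*o^4 - 8.6664*o^3 + 1.0837*o^2 + 0.5184*o - 0.1209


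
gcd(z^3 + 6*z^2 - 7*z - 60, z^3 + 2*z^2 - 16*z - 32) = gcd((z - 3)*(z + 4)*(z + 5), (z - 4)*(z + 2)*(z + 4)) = z + 4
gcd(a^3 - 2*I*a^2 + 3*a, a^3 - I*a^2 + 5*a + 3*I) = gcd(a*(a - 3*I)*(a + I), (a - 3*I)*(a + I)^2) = a^2 - 2*I*a + 3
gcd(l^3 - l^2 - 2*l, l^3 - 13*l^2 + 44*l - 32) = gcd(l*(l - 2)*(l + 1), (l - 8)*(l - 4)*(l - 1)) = 1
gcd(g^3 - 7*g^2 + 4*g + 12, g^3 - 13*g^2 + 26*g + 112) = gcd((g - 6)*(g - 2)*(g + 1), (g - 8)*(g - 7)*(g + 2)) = 1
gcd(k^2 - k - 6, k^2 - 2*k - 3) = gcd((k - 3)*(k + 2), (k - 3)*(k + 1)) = k - 3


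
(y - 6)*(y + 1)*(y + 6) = y^3 + y^2 - 36*y - 36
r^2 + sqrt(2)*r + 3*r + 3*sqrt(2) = (r + 3)*(r + sqrt(2))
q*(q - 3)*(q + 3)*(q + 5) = q^4 + 5*q^3 - 9*q^2 - 45*q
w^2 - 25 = (w - 5)*(w + 5)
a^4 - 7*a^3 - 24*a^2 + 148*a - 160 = (a - 8)*(a - 2)^2*(a + 5)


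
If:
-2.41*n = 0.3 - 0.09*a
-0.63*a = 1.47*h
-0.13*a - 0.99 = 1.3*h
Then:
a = 2.32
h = -0.99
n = -0.04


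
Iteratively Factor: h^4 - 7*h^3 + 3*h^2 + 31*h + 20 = (h - 5)*(h^3 - 2*h^2 - 7*h - 4) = (h - 5)*(h + 1)*(h^2 - 3*h - 4) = (h - 5)*(h + 1)^2*(h - 4)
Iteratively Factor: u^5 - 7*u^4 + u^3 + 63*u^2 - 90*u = (u + 3)*(u^4 - 10*u^3 + 31*u^2 - 30*u) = (u - 3)*(u + 3)*(u^3 - 7*u^2 + 10*u) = (u - 5)*(u - 3)*(u + 3)*(u^2 - 2*u) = (u - 5)*(u - 3)*(u - 2)*(u + 3)*(u)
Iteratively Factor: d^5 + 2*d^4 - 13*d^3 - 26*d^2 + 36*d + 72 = (d + 3)*(d^4 - d^3 - 10*d^2 + 4*d + 24) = (d + 2)*(d + 3)*(d^3 - 3*d^2 - 4*d + 12) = (d - 3)*(d + 2)*(d + 3)*(d^2 - 4) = (d - 3)*(d - 2)*(d + 2)*(d + 3)*(d + 2)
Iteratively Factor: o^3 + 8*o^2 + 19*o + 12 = (o + 3)*(o^2 + 5*o + 4) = (o + 3)*(o + 4)*(o + 1)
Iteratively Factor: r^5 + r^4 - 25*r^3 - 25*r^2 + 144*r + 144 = (r + 4)*(r^4 - 3*r^3 - 13*r^2 + 27*r + 36) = (r - 4)*(r + 4)*(r^3 + r^2 - 9*r - 9) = (r - 4)*(r + 3)*(r + 4)*(r^2 - 2*r - 3) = (r - 4)*(r - 3)*(r + 3)*(r + 4)*(r + 1)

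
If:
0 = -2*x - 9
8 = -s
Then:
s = -8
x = -9/2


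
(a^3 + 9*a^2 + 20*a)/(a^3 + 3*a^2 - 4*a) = (a + 5)/(a - 1)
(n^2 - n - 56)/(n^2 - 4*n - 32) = (n + 7)/(n + 4)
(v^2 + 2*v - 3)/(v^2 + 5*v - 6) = (v + 3)/(v + 6)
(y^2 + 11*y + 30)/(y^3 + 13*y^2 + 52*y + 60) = 1/(y + 2)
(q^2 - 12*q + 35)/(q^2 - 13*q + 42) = (q - 5)/(q - 6)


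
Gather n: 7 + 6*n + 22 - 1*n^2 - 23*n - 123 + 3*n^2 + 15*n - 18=2*n^2 - 2*n - 112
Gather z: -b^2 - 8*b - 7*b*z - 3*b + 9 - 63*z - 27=-b^2 - 11*b + z*(-7*b - 63) - 18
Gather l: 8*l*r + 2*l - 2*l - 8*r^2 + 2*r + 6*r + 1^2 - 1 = 8*l*r - 8*r^2 + 8*r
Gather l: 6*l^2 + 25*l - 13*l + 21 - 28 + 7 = 6*l^2 + 12*l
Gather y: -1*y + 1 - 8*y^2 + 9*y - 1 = -8*y^2 + 8*y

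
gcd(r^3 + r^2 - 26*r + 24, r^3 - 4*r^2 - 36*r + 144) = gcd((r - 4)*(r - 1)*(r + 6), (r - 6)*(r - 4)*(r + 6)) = r^2 + 2*r - 24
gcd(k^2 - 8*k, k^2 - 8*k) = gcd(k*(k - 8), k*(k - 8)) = k^2 - 8*k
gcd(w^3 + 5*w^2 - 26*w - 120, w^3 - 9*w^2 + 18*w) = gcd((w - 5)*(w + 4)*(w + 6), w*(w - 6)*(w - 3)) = 1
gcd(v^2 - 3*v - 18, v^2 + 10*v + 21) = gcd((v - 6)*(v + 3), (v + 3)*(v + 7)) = v + 3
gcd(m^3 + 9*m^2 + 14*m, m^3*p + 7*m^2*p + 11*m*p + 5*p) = 1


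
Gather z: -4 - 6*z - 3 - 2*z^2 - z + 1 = -2*z^2 - 7*z - 6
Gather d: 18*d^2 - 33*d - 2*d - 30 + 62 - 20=18*d^2 - 35*d + 12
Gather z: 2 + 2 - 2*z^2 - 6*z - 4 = -2*z^2 - 6*z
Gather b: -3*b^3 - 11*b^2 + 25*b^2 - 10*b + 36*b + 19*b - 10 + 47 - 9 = -3*b^3 + 14*b^2 + 45*b + 28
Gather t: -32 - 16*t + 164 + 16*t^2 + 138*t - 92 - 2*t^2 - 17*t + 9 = 14*t^2 + 105*t + 49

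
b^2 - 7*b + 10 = (b - 5)*(b - 2)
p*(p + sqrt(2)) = p^2 + sqrt(2)*p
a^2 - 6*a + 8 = (a - 4)*(a - 2)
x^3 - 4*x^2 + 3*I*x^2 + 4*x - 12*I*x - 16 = (x - 4)*(x - I)*(x + 4*I)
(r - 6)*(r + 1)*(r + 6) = r^3 + r^2 - 36*r - 36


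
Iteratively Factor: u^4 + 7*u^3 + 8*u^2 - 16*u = (u + 4)*(u^3 + 3*u^2 - 4*u) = u*(u + 4)*(u^2 + 3*u - 4) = u*(u - 1)*(u + 4)*(u + 4)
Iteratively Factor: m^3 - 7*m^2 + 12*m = (m)*(m^2 - 7*m + 12) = m*(m - 4)*(m - 3)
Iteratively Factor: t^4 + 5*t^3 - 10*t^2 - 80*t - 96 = (t + 3)*(t^3 + 2*t^2 - 16*t - 32) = (t + 2)*(t + 3)*(t^2 - 16) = (t + 2)*(t + 3)*(t + 4)*(t - 4)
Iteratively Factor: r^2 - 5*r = (r - 5)*(r)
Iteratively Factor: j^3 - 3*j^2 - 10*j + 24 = (j - 2)*(j^2 - j - 12) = (j - 4)*(j - 2)*(j + 3)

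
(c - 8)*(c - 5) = c^2 - 13*c + 40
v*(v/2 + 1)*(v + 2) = v^3/2 + 2*v^2 + 2*v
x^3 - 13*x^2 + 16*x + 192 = (x - 8)^2*(x + 3)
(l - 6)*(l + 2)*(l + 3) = l^3 - l^2 - 24*l - 36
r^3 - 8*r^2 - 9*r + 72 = (r - 8)*(r - 3)*(r + 3)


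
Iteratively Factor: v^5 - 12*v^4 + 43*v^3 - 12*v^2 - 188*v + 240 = (v + 2)*(v^4 - 14*v^3 + 71*v^2 - 154*v + 120) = (v - 3)*(v + 2)*(v^3 - 11*v^2 + 38*v - 40) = (v - 5)*(v - 3)*(v + 2)*(v^2 - 6*v + 8) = (v - 5)*(v - 3)*(v - 2)*(v + 2)*(v - 4)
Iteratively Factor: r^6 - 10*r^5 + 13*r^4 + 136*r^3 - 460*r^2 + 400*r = (r + 4)*(r^5 - 14*r^4 + 69*r^3 - 140*r^2 + 100*r) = (r - 5)*(r + 4)*(r^4 - 9*r^3 + 24*r^2 - 20*r) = (r - 5)*(r - 2)*(r + 4)*(r^3 - 7*r^2 + 10*r) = r*(r - 5)*(r - 2)*(r + 4)*(r^2 - 7*r + 10) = r*(r - 5)*(r - 2)^2*(r + 4)*(r - 5)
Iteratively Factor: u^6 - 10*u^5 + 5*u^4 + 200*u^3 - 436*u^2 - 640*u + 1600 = (u - 5)*(u^5 - 5*u^4 - 20*u^3 + 100*u^2 + 64*u - 320) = (u - 5)*(u - 4)*(u^4 - u^3 - 24*u^2 + 4*u + 80) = (u - 5)*(u - 4)*(u + 2)*(u^3 - 3*u^2 - 18*u + 40) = (u - 5)*(u - 4)*(u + 2)*(u + 4)*(u^2 - 7*u + 10) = (u - 5)*(u - 4)*(u - 2)*(u + 2)*(u + 4)*(u - 5)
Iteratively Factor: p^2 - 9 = (p - 3)*(p + 3)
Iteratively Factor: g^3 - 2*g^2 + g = (g - 1)*(g^2 - g) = (g - 1)^2*(g)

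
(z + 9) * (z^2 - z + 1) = z^3 + 8*z^2 - 8*z + 9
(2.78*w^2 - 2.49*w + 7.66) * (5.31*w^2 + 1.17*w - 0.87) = 14.7618*w^4 - 9.9693*w^3 + 35.3427*w^2 + 11.1285*w - 6.6642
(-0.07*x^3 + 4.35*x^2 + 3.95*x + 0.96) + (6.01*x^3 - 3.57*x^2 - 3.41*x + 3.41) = 5.94*x^3 + 0.78*x^2 + 0.54*x + 4.37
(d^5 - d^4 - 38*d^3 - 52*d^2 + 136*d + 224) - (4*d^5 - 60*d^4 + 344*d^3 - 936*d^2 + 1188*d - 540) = -3*d^5 + 59*d^4 - 382*d^3 + 884*d^2 - 1052*d + 764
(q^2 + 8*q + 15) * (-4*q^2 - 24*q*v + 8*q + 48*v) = -4*q^4 - 24*q^3*v - 24*q^3 - 144*q^2*v + 4*q^2 + 24*q*v + 120*q + 720*v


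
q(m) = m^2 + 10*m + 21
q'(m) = 2*m + 10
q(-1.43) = 8.74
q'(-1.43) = 7.14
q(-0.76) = 13.98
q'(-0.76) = 8.48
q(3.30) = 64.89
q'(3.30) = 16.60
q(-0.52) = 16.07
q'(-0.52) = 8.96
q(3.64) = 70.65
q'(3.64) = 17.28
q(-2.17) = 4.01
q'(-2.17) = 5.66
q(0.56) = 26.91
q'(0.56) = 11.12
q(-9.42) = 15.54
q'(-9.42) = -8.84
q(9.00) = 192.00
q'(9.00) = 28.00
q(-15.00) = 96.00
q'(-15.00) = -20.00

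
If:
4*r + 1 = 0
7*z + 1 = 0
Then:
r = -1/4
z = -1/7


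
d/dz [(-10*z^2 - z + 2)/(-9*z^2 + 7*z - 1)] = (-79*z^2 + 56*z - 13)/(81*z^4 - 126*z^3 + 67*z^2 - 14*z + 1)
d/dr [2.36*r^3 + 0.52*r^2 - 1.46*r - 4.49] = 7.08*r^2 + 1.04*r - 1.46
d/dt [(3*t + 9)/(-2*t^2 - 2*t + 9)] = 3*(2*t^2 + 12*t + 15)/(4*t^4 + 8*t^3 - 32*t^2 - 36*t + 81)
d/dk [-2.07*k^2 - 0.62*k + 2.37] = -4.14*k - 0.62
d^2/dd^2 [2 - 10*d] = 0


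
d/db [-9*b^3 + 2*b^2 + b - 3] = -27*b^2 + 4*b + 1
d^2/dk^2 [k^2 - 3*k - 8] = 2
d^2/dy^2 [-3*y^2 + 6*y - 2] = -6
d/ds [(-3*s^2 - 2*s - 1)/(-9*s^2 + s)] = (-21*s^2 - 18*s + 1)/(s^2*(81*s^2 - 18*s + 1))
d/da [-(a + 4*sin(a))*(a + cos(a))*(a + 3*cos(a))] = -4*sqrt(2)*a^2*cos(a + pi/4) - 3*a^2 + 3*a*sin(2*a) - 8*sqrt(2)*a*sin(a + pi/4) - 16*a*cos(2*a) - 8*sin(2*a) - 3*cos(a) - 3*cos(2*a)/2 - 9*cos(3*a) - 3/2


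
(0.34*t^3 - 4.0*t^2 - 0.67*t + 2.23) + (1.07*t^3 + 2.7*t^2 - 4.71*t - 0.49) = 1.41*t^3 - 1.3*t^2 - 5.38*t + 1.74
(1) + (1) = 2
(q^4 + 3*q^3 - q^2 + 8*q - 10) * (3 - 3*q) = -3*q^5 - 6*q^4 + 12*q^3 - 27*q^2 + 54*q - 30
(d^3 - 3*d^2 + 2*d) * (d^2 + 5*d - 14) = d^5 + 2*d^4 - 27*d^3 + 52*d^2 - 28*d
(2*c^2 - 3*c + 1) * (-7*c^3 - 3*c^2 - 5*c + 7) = -14*c^5 + 15*c^4 - 8*c^3 + 26*c^2 - 26*c + 7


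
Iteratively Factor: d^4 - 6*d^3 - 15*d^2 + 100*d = (d - 5)*(d^3 - d^2 - 20*d) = (d - 5)^2*(d^2 + 4*d) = d*(d - 5)^2*(d + 4)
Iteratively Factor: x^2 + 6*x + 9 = (x + 3)*(x + 3)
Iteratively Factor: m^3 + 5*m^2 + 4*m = (m)*(m^2 + 5*m + 4) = m*(m + 1)*(m + 4)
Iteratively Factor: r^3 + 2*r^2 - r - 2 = (r - 1)*(r^2 + 3*r + 2) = (r - 1)*(r + 1)*(r + 2)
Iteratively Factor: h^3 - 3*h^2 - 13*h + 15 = (h + 3)*(h^2 - 6*h + 5) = (h - 1)*(h + 3)*(h - 5)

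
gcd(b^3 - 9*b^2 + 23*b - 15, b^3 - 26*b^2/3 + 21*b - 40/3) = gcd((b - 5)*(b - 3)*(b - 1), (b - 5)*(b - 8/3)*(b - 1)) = b^2 - 6*b + 5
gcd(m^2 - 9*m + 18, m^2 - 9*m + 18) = m^2 - 9*m + 18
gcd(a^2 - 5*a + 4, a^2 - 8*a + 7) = a - 1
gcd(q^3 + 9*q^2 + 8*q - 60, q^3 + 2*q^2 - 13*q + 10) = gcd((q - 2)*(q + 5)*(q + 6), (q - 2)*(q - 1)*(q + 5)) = q^2 + 3*q - 10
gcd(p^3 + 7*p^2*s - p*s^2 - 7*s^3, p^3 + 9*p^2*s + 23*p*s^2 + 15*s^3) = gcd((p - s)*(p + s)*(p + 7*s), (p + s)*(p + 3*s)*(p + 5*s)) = p + s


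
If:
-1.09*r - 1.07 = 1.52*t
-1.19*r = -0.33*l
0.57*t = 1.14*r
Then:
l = -0.93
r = -0.26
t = -0.52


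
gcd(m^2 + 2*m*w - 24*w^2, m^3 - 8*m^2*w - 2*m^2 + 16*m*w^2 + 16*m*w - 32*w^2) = -m + 4*w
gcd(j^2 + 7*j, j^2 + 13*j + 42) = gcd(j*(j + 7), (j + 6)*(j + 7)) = j + 7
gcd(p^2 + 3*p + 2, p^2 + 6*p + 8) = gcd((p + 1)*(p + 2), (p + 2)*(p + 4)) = p + 2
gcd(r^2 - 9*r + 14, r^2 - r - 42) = r - 7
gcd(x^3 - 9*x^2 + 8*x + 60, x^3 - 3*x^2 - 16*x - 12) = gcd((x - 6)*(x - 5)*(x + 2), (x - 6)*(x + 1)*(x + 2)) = x^2 - 4*x - 12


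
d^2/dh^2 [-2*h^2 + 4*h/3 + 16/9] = -4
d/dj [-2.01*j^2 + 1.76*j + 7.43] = 1.76 - 4.02*j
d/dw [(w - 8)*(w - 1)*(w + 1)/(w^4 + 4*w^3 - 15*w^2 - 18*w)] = (-w^4 + 18*w^3 - 15*w^2 - 48*w + 144)/(w^2*(w^4 + 6*w^3 - 27*w^2 - 108*w + 324))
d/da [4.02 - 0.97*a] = -0.970000000000000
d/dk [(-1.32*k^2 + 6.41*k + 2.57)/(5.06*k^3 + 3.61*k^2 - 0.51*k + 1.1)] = (6.6792*k^4 - 64.8692*k^3 - 61.4795*k^2 - 21.4594*k + 8.3617)/(25.6036*k^6 + 36.5332*k^5 + 7.8709*k^4 + 7.4498*k^3 + 8.2021*k^2 - 1.122*k + 1.21)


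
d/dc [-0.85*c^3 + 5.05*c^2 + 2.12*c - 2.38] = -2.55*c^2 + 10.1*c + 2.12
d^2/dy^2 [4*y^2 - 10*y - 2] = 8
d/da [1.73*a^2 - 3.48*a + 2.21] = 3.46*a - 3.48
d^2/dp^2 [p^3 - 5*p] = 6*p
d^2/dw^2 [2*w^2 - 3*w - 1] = 4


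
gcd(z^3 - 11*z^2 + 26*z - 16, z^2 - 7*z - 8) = z - 8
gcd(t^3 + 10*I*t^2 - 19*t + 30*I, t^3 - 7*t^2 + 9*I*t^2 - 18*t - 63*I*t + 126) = t + 6*I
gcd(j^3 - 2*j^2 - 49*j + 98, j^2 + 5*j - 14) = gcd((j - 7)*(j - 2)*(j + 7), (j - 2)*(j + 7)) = j^2 + 5*j - 14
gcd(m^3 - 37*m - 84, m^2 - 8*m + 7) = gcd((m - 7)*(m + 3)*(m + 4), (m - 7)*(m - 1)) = m - 7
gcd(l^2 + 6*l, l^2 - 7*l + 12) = 1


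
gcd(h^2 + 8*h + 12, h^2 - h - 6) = h + 2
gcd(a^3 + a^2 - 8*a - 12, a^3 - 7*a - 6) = a^2 - a - 6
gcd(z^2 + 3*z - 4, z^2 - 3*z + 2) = z - 1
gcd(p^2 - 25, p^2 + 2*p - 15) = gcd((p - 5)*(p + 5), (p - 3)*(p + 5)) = p + 5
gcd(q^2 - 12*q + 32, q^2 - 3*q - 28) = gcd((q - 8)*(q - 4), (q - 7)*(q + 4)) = 1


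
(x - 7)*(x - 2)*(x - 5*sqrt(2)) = x^3 - 9*x^2 - 5*sqrt(2)*x^2 + 14*x + 45*sqrt(2)*x - 70*sqrt(2)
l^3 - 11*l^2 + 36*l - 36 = (l - 6)*(l - 3)*(l - 2)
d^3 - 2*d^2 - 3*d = d*(d - 3)*(d + 1)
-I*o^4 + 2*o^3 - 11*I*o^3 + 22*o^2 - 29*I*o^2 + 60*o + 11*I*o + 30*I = (o + 5)*(o + 6)*(o + I)*(-I*o + 1)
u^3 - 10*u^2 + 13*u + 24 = (u - 8)*(u - 3)*(u + 1)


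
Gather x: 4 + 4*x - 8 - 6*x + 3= -2*x - 1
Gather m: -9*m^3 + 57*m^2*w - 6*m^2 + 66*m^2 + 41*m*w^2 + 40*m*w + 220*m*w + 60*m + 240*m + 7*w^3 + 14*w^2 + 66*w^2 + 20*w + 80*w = -9*m^3 + m^2*(57*w + 60) + m*(41*w^2 + 260*w + 300) + 7*w^3 + 80*w^2 + 100*w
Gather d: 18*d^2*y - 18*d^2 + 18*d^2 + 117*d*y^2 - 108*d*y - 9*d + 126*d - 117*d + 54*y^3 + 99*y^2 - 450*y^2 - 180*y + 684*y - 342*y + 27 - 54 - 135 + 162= 18*d^2*y + d*(117*y^2 - 108*y) + 54*y^3 - 351*y^2 + 162*y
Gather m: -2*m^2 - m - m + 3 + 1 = -2*m^2 - 2*m + 4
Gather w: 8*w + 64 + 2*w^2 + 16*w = 2*w^2 + 24*w + 64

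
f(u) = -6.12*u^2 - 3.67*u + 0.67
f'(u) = -12.24*u - 3.67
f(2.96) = -63.81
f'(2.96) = -39.90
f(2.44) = -44.72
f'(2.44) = -33.54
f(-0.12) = 1.02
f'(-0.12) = -2.20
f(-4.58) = -110.90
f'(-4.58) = 52.39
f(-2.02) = -16.89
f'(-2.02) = 21.05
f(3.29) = -77.65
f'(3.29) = -43.94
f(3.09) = -69.10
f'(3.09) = -41.49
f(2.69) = -53.49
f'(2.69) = -36.60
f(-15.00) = -1321.28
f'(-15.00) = 179.93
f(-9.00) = -462.02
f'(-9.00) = 106.49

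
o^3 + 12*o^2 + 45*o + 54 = (o + 3)^2*(o + 6)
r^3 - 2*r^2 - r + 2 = (r - 2)*(r - 1)*(r + 1)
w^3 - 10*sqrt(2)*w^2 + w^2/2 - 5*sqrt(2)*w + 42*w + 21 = (w + 1/2)*(w - 7*sqrt(2))*(w - 3*sqrt(2))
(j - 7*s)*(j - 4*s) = j^2 - 11*j*s + 28*s^2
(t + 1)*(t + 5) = t^2 + 6*t + 5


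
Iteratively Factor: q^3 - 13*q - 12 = (q - 4)*(q^2 + 4*q + 3) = (q - 4)*(q + 1)*(q + 3)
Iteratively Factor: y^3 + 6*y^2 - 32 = (y + 4)*(y^2 + 2*y - 8) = (y - 2)*(y + 4)*(y + 4)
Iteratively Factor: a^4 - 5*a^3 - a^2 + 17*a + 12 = (a - 3)*(a^3 - 2*a^2 - 7*a - 4) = (a - 4)*(a - 3)*(a^2 + 2*a + 1) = (a - 4)*(a - 3)*(a + 1)*(a + 1)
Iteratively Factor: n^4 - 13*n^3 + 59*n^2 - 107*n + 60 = (n - 4)*(n^3 - 9*n^2 + 23*n - 15) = (n - 5)*(n - 4)*(n^2 - 4*n + 3) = (n - 5)*(n - 4)*(n - 3)*(n - 1)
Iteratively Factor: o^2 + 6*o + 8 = (o + 4)*(o + 2)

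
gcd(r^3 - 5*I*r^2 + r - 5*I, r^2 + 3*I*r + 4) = r - I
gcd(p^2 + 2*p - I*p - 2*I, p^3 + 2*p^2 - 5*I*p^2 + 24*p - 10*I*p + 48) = p + 2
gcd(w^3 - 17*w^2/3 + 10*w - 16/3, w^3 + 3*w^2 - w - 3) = w - 1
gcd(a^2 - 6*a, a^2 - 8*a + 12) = a - 6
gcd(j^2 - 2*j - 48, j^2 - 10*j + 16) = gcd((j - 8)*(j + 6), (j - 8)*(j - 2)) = j - 8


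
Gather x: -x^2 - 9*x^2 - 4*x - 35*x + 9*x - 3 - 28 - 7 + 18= -10*x^2 - 30*x - 20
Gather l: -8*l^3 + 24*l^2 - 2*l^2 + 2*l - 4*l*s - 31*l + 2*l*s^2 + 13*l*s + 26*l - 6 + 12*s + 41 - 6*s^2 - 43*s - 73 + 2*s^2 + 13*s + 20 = -8*l^3 + 22*l^2 + l*(2*s^2 + 9*s - 3) - 4*s^2 - 18*s - 18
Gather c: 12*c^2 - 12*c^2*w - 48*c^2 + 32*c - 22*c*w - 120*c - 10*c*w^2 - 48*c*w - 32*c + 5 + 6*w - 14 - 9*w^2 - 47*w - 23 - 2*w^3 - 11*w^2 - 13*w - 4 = c^2*(-12*w - 36) + c*(-10*w^2 - 70*w - 120) - 2*w^3 - 20*w^2 - 54*w - 36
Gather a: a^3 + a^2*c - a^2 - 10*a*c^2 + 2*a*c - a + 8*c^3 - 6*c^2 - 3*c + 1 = a^3 + a^2*(c - 1) + a*(-10*c^2 + 2*c - 1) + 8*c^3 - 6*c^2 - 3*c + 1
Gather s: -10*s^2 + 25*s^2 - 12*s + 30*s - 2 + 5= 15*s^2 + 18*s + 3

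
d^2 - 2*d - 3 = (d - 3)*(d + 1)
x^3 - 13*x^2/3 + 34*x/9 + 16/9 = (x - 8/3)*(x - 2)*(x + 1/3)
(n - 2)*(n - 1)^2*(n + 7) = n^4 + 3*n^3 - 23*n^2 + 33*n - 14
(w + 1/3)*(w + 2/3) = w^2 + w + 2/9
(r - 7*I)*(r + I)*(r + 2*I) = r^3 - 4*I*r^2 + 19*r + 14*I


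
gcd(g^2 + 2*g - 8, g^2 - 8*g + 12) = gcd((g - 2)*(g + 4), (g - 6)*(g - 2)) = g - 2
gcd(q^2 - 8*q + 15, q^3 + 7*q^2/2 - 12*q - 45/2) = q - 3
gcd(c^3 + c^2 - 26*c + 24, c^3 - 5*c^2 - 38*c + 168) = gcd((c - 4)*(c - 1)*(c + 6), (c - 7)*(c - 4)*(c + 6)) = c^2 + 2*c - 24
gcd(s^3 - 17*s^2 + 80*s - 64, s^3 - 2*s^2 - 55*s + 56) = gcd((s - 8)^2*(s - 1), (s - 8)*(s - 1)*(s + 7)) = s^2 - 9*s + 8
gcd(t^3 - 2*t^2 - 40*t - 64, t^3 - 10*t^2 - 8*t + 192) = t^2 - 4*t - 32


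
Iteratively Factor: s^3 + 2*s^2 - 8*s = (s)*(s^2 + 2*s - 8) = s*(s - 2)*(s + 4)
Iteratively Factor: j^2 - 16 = (j - 4)*(j + 4)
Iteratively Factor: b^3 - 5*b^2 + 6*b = (b - 3)*(b^2 - 2*b) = b*(b - 3)*(b - 2)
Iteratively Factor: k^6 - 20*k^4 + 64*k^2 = (k + 4)*(k^5 - 4*k^4 - 4*k^3 + 16*k^2) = k*(k + 4)*(k^4 - 4*k^3 - 4*k^2 + 16*k) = k*(k + 2)*(k + 4)*(k^3 - 6*k^2 + 8*k) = k*(k - 2)*(k + 2)*(k + 4)*(k^2 - 4*k) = k*(k - 4)*(k - 2)*(k + 2)*(k + 4)*(k)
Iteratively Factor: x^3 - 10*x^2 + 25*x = (x)*(x^2 - 10*x + 25) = x*(x - 5)*(x - 5)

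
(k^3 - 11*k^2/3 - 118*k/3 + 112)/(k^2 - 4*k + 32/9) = 3*(k^2 - k - 42)/(3*k - 4)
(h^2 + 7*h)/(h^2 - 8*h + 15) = h*(h + 7)/(h^2 - 8*h + 15)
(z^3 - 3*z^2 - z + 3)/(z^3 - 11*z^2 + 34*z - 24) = (z^2 - 2*z - 3)/(z^2 - 10*z + 24)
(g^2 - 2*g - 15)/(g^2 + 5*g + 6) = (g - 5)/(g + 2)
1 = 1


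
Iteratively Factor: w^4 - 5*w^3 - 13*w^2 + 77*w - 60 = (w - 1)*(w^3 - 4*w^2 - 17*w + 60) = (w - 5)*(w - 1)*(w^2 + w - 12) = (w - 5)*(w - 3)*(w - 1)*(w + 4)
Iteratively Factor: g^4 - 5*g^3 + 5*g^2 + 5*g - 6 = (g - 1)*(g^3 - 4*g^2 + g + 6) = (g - 2)*(g - 1)*(g^2 - 2*g - 3) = (g - 2)*(g - 1)*(g + 1)*(g - 3)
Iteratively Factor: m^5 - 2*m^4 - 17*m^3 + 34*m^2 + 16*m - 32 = (m + 1)*(m^4 - 3*m^3 - 14*m^2 + 48*m - 32) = (m - 2)*(m + 1)*(m^3 - m^2 - 16*m + 16) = (m - 2)*(m + 1)*(m + 4)*(m^2 - 5*m + 4) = (m - 4)*(m - 2)*(m + 1)*(m + 4)*(m - 1)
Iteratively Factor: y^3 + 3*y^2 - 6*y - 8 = (y + 1)*(y^2 + 2*y - 8) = (y + 1)*(y + 4)*(y - 2)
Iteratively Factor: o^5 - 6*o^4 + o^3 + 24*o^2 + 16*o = (o - 4)*(o^4 - 2*o^3 - 7*o^2 - 4*o) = (o - 4)*(o + 1)*(o^3 - 3*o^2 - 4*o) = (o - 4)^2*(o + 1)*(o^2 + o) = o*(o - 4)^2*(o + 1)*(o + 1)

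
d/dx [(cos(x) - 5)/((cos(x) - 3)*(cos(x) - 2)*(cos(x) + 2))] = 2*(cos(x)^3 - 9*cos(x)^2 + 15*cos(x) + 4)*sin(x)/((cos(x) - 3)^2*(cos(x) - 2)^2*(cos(x) + 2)^2)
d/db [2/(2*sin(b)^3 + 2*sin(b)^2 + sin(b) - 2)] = 2*(-4*sin(b) + 3*cos(2*b) - 4)*cos(b)/(2*sin(b)^3 + 2*sin(b)^2 + sin(b) - 2)^2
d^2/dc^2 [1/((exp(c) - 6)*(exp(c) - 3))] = (4*exp(3*c) - 27*exp(2*c) + 9*exp(c) + 162)*exp(c)/(exp(6*c) - 27*exp(5*c) + 297*exp(4*c) - 1701*exp(3*c) + 5346*exp(2*c) - 8748*exp(c) + 5832)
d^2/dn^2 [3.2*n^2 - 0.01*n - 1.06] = 6.40000000000000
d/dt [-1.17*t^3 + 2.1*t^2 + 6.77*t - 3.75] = -3.51*t^2 + 4.2*t + 6.77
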